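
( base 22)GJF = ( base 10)8177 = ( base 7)32561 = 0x1FF1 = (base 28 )ac1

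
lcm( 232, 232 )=232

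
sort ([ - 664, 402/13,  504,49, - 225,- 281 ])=[ - 664, - 281, - 225 , 402/13,49,504]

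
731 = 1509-778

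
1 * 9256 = 9256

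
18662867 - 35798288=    - 17135421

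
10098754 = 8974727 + 1124027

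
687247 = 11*62477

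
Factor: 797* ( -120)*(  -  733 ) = 70104120 =2^3*3^1*5^1*733^1 * 797^1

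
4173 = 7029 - 2856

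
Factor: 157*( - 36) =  - 2^2*3^2*157^1 =-  5652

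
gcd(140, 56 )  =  28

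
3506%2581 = 925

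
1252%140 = 132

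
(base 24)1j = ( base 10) 43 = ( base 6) 111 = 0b101011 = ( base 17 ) 29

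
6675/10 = 1335/2 = 667.50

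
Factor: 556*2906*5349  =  2^3 * 3^1  *139^1*1453^1 * 1783^1= 8642571864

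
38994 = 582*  67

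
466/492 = 233/246 = 0.95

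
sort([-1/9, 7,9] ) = [-1/9 , 7,9 ] 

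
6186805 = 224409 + 5962396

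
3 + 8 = 11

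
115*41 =4715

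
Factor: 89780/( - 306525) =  - 268/915 = - 2^2*3^(-1)*5^(-1)*61^( - 1)*67^1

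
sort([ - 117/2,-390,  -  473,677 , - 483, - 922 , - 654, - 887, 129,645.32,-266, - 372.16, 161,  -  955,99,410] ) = [ - 955, - 922, - 887, - 654,-483,-473, - 390 , - 372.16,-266, - 117/2,99, 129,161,410 , 645.32, 677]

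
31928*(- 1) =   -  31928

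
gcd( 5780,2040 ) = 340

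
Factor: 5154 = 2^1 * 3^1 * 859^1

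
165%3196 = 165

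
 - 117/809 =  - 1+692/809=   - 0.14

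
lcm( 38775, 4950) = 232650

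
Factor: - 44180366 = -2^1*22090183^1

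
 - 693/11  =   - 63 = - 63.00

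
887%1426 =887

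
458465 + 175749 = 634214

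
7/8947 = 7/8947 = 0.00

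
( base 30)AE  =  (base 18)H8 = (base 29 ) AO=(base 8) 472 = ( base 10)314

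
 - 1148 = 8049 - 9197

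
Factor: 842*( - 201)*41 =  - 6938922 = - 2^1*3^1*41^1*67^1*421^1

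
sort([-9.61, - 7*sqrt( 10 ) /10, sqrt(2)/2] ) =[ - 9.61 , - 7 * sqrt( 10 )/10, sqrt( 2) /2]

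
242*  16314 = 3947988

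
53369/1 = 53369 = 53369.00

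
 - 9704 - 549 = -10253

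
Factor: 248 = 2^3*31^1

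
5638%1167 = 970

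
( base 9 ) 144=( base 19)67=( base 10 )121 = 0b1111001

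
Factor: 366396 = 2^2*  3^1 * 19^1 * 1607^1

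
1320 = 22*60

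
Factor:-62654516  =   -2^2 *15663629^1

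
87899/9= 87899/9 = 9766.56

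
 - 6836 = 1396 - 8232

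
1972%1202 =770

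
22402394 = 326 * 68719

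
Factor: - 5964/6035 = -2^2 * 3^1*5^( - 1 ) * 7^1*17^( - 1 )=- 84/85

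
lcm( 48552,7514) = 631176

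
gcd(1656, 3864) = 552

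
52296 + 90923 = 143219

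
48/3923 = 48/3923= 0.01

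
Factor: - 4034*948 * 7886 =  - 30157893552 =- 2^4*3^1*79^1*2017^1 *3943^1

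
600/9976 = 75/1247 =0.06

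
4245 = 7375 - 3130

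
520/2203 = 520/2203 = 0.24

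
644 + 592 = 1236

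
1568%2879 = 1568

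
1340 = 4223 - 2883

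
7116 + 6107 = 13223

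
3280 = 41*80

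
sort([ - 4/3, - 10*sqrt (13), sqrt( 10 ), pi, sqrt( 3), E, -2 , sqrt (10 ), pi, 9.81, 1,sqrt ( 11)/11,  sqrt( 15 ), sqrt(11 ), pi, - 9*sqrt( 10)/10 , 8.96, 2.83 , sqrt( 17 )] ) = [ - 10*sqrt( 13), - 9 * sqrt (10) /10,-2,- 4/3,sqrt (11)/11, 1,sqrt(3 ),E,2.83, pi,pi, pi,sqrt( 10),sqrt( 10) , sqrt(11), sqrt( 15) , sqrt (17 ), 8.96, 9.81]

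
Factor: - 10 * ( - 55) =2^1*5^2*11^1 = 550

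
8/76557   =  8/76557  =  0.00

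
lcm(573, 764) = 2292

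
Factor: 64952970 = 2^1 *3^1*5^1 * 383^1*5653^1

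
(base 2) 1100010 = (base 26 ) 3k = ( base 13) 77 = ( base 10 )98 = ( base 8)142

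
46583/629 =1259/17 = 74.06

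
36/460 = 9/115 = 0.08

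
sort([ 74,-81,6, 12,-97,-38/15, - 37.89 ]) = [  -  97,-81, - 37.89, - 38/15,6,12, 74]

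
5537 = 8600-3063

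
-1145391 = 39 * ( - 29369 )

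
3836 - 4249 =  - 413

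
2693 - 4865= - 2172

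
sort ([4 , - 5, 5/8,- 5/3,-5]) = [-5, - 5, - 5/3,5/8,  4]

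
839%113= 48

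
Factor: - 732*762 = - 2^3 *3^2 * 61^1*127^1  =  - 557784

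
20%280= 20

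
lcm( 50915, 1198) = 101830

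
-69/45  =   - 23/15 = - 1.53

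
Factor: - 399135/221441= - 885/491 = - 3^1*5^1 * 59^1*491^( - 1 )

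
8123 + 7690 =15813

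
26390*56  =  1477840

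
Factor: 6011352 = 2^3 * 3^2*29^1*2879^1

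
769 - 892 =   -  123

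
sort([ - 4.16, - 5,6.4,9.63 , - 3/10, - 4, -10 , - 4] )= [ - 10, - 5 , - 4.16, - 4, -4, - 3/10, 6.4, 9.63] 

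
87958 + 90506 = 178464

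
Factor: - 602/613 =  - 2^1*7^1*43^1 * 613^( - 1) 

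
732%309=114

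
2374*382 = 906868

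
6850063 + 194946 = 7045009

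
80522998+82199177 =162722175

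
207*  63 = 13041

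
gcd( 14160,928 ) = 16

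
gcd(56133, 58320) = 729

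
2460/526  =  1230/263 = 4.68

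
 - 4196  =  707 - 4903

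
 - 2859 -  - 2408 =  - 451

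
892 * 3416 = 3047072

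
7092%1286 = 662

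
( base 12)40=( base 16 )30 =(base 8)60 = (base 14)36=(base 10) 48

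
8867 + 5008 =13875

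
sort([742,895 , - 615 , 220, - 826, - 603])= [ - 826, - 615, - 603, 220 , 742, 895 ] 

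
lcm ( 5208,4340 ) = 26040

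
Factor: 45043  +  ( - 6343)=2^2*3^2*5^2 * 43^1 = 38700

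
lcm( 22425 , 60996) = 1524900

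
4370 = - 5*( - 874 )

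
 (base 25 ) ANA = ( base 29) 83k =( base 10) 6835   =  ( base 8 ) 15263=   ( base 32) 6lj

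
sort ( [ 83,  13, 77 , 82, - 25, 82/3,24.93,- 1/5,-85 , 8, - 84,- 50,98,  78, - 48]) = [-85,  -  84,- 50,-48, - 25, - 1/5 , 8, 13,24.93 , 82/3, 77,  78,82,83,98]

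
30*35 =1050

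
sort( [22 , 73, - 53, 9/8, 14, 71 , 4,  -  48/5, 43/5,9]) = [ - 53, - 48/5,9/8,4, 43/5, 9,14, 22, 71,73] 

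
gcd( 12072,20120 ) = 4024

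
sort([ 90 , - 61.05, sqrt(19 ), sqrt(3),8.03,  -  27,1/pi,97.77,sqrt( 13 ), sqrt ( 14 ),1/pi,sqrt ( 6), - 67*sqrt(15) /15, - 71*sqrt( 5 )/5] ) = [ - 61.05, - 71 * sqrt( 5 )/5, - 27, - 67 * sqrt ( 15) /15,1/pi,1/pi,sqrt(3 ), sqrt(6 ),sqrt( 13 ),sqrt ( 14),sqrt(19 ), 8.03,  90,97.77 ] 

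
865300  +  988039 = 1853339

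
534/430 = 1 + 52/215 = 1.24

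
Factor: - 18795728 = - 2^4*7^1 *283^1*593^1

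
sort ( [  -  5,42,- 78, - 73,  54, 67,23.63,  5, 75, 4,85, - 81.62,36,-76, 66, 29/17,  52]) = [ -81.62,-78,-76, - 73,-5,29/17, 4,5, 23.63 , 36,42,  52,54,66 , 67,75,85] 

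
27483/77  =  356 + 71/77 = 356.92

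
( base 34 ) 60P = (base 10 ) 6961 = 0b1101100110001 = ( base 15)20E1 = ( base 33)6cv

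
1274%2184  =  1274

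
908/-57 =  - 16 + 4/57= -15.93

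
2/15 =2/15= 0.13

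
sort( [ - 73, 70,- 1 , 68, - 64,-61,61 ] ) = [ - 73, - 64, - 61, - 1, 61, 68,70 ] 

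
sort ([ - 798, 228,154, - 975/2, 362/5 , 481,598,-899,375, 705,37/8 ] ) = [ -899,-798, - 975/2,37/8, 362/5,154,228,375, 481,598,705]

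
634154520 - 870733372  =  -236578852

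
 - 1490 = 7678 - 9168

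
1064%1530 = 1064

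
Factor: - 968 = -2^3*11^2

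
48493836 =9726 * 4986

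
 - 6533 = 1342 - 7875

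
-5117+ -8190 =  - 13307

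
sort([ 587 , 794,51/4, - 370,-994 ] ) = [ - 994, - 370, 51/4, 587, 794 ] 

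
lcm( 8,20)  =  40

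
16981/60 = 16981/60  =  283.02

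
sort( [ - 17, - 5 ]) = [  -  17, - 5 ] 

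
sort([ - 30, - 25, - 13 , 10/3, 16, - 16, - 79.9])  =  [ - 79.9, - 30, - 25, - 16, - 13, 10/3,  16] 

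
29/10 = 2 + 9/10 = 2.90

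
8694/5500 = 1 + 1597/2750 = 1.58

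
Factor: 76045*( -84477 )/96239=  - 3^1 *5^1*11^ ( - 1) *13^( -1 ) * 29^1 * 67^1*227^1*673^( - 1)*971^1 =-6424053465/96239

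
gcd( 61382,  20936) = 2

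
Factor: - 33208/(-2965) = 56/5 = 2^3*5^( - 1 )*7^1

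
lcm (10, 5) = 10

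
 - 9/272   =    -  9/272 = -0.03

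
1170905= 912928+257977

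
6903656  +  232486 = 7136142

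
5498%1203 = 686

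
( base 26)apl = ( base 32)787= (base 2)1110100000111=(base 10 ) 7431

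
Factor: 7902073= 7902073^1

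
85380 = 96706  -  11326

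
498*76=37848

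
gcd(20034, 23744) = 742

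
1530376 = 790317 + 740059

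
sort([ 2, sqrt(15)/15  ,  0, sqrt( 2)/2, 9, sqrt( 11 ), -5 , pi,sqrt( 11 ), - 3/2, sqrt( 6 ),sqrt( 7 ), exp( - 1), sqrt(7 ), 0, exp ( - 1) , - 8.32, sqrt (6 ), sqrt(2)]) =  [  -  8.32, - 5 ,- 3/2 , 0,0, sqrt(15 ) /15  ,  exp(- 1 ), exp ( - 1 ),sqrt (2 )/2, sqrt( 2), 2, sqrt( 6 ), sqrt ( 6 ),sqrt(7 ), sqrt (7), pi, sqrt(11), sqrt(11 ), 9 ]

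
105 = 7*15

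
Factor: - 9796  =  -2^2 * 31^1*79^1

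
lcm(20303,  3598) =284242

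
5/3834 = 5/3834 = 0.00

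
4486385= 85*52781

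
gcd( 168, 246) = 6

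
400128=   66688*6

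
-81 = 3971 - 4052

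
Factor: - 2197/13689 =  - 13/81 = -3^( - 4)*13^1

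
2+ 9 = 11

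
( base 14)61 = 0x55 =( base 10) 85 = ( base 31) 2N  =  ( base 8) 125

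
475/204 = 475/204 = 2.33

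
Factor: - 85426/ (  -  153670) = 353/635 = 5^( - 1)*127^( - 1)*353^1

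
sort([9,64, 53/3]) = [ 9, 53/3,64] 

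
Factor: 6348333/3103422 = 2116111/1034474 = 2^( - 1)*7^(-1)*19^( - 1)*569^1 *3719^1*3889^(-1 )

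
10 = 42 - 32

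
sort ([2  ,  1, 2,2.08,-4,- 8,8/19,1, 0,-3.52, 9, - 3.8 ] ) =[ - 8, - 4, - 3.8, - 3.52,0, 8/19, 1,1,2 , 2,2.08,9]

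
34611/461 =34611/461 = 75.08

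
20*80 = 1600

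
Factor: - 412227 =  - 3^2*163^1*281^1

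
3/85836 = 1/28612 = 0.00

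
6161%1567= 1460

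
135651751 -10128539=125523212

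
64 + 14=78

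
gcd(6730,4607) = 1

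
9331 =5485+3846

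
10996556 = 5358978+5637578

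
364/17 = 364/17 = 21.41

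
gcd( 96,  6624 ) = 96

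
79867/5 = 15973 + 2/5 = 15973.40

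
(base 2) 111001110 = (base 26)HK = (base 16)1ce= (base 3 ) 122010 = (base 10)462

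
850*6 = 5100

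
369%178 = 13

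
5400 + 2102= 7502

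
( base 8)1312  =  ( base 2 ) 1011001010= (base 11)59A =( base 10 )714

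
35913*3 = 107739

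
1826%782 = 262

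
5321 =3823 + 1498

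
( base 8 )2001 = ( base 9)1358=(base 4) 100001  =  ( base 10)1025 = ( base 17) 395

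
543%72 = 39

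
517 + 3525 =4042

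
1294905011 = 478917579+815987432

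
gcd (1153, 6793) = 1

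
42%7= 0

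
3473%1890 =1583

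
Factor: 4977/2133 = 3^(-1 )*7^1 =7/3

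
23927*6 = 143562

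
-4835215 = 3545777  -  8380992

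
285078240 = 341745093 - 56666853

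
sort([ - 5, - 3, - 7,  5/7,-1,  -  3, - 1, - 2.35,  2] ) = [  -  7, - 5, -3 , - 3, - 2.35, - 1,-1, 5/7 , 2 ] 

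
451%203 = 45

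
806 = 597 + 209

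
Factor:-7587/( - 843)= 3^2= 9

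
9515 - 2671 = 6844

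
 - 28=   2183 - 2211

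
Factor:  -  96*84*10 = - 2^8*3^2*5^1*7^1 = - 80640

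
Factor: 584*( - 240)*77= -2^7 * 3^1*5^1*7^1*11^1*73^1 = - 10792320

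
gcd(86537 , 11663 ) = 1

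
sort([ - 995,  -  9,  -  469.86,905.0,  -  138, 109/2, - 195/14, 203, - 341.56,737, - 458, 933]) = [-995,-469.86,-458,  -  341.56,-138,  -  195/14,-9, 109/2,  203,737 , 905.0,  933]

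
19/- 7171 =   -  19/7171 = - 0.00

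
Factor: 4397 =4397^1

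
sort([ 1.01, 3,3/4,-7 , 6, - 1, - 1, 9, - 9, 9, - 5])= [ - 9 ,- 7, - 5 ,-1, - 1, 3/4, 1.01,  3, 6,9, 9]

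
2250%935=380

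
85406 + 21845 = 107251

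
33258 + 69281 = 102539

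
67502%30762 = 5978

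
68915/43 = 1602 + 29/43= 1602.67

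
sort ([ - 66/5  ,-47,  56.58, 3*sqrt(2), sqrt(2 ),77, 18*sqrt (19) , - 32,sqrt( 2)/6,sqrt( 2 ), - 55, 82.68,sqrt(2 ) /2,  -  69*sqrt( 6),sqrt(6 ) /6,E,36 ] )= [-69*sqrt( 6 ) , - 55, - 47,  -  32,-66/5,sqrt(2)/6,sqrt( 6 ) /6 , sqrt( 2)/2,sqrt ( 2 ), sqrt( 2 ),E,3*sqrt( 2),  36,56.58, 77,18*sqrt( 19 ),82.68 ] 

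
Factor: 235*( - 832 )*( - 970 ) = 189654400 = 2^7 * 5^2*13^1*47^1 * 97^1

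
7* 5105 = 35735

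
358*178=63724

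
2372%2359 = 13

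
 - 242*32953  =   - 7974626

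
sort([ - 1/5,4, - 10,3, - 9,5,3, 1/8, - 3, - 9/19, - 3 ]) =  [ - 10, - 9,-3, - 3, - 9/19, - 1/5 , 1/8,3, 3,4,5 ] 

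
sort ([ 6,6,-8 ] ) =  [-8,6, 6 ] 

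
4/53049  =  4/53049 = 0.00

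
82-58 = 24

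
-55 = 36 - 91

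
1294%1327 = 1294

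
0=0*398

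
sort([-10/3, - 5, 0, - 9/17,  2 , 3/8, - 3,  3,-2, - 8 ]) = [ - 8, - 5, - 10/3, - 3,-2, - 9/17,0,3/8, 2,  3]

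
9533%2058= 1301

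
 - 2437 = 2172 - 4609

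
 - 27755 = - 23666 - 4089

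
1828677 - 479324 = 1349353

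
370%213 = 157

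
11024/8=1378 = 1378.00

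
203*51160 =10385480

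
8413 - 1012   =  7401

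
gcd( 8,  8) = 8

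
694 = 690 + 4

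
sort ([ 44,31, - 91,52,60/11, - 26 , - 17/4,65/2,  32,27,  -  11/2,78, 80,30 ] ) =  [ - 91, - 26, - 11/2, - 17/4, 60/11 , 27,30, 31,32,  65/2, 44, 52, 78, 80 ]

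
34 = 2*17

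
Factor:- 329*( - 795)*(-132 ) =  - 2^2*3^2*5^1 *7^1*11^1 * 47^1 *53^1 = -34525260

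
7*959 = 6713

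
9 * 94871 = 853839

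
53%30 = 23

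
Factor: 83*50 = 4150 = 2^1 * 5^2*83^1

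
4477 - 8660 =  - 4183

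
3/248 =3/248 = 0.01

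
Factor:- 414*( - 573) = 2^1*3^3*23^1*191^1 = 237222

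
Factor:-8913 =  - 3^1*2971^1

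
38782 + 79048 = 117830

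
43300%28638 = 14662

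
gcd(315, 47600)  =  35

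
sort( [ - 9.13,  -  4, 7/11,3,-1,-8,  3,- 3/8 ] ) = [ - 9.13,-8, - 4, - 1, -3/8,7/11, 3,3]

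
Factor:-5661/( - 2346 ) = 111/46 = 2^(  -  1 )*3^1*23^( - 1 )*37^1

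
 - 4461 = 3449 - 7910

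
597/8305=597/8305 = 0.07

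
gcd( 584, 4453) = 73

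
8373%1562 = 563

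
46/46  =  1 = 1.00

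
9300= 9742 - 442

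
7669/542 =14+ 81/542 =14.15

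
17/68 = 1/4  =  0.25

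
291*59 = 17169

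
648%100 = 48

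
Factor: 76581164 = 2^2*11^1*1740481^1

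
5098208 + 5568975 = 10667183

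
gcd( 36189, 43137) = 9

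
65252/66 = 2966/3 = 988.67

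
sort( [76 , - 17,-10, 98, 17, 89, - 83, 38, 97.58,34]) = [-83,-17,-10,17,34, 38,76,89, 97.58  ,  98] 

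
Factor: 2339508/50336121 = 2^2*11^(-2 )*19^1*23^( - 1 )*31^1*331^1 * 6029^( - 1 )=779836/16778707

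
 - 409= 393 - 802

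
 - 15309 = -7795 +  - 7514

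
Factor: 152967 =3^1 * 50989^1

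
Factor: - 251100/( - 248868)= 225/223 = 3^2*5^2*223^(-1)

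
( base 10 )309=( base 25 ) C9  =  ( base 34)93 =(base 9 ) 373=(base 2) 100110101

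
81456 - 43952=37504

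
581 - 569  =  12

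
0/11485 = 0 = 0.00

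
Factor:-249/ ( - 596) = 2^(-2 )*3^1*83^1*149^(-1)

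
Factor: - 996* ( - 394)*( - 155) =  - 2^3*3^1*5^1*31^1*83^1*197^1 = - 60825720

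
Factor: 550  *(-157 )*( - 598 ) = 2^2*5^2*11^1*13^1*23^1*157^1 = 51637300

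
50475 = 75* 673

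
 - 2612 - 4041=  - 6653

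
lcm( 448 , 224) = 448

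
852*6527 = 5561004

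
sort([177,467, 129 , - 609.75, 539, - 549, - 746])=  [-746, - 609.75, - 549 , 129,177,467, 539] 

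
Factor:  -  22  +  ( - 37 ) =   -  59 = -59^1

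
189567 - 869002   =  -679435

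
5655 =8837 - 3182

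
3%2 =1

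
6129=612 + 5517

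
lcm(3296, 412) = 3296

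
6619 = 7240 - 621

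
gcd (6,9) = 3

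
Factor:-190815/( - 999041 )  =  3^1  *  5^1*71^( - 1 )*12721^1*14071^( - 1 ) 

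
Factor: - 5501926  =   - 2^1*2750963^1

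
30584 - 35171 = - 4587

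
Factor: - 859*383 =-383^1*859^1 = - 328997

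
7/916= 7/916 = 0.01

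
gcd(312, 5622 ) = 6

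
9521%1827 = 386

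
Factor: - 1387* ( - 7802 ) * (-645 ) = - 2^1*3^1 * 5^1*19^1*43^1*47^1*73^1*83^1 = - 6979786230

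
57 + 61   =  118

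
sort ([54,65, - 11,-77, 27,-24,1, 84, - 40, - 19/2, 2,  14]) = [ - 77, - 40, - 24,-11, - 19/2, 1, 2, 14, 27, 54,65, 84 ] 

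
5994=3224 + 2770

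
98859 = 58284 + 40575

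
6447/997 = 6 + 465/997  =  6.47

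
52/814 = 26/407=0.06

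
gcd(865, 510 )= 5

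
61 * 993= 60573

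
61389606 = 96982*633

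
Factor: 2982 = 2^1* 3^1 * 7^1 * 71^1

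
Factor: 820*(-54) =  - 2^3*3^3*5^1*41^1 = - 44280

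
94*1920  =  180480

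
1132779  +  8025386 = 9158165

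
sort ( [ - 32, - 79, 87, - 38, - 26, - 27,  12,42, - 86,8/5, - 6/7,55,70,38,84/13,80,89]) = [ - 86, - 79, - 38, - 32, - 27,- 26, - 6/7, 8/5,84/13,  12, 38,  42,55,70, 80 , 87 , 89] 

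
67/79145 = 67/79145 = 0.00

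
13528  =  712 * 19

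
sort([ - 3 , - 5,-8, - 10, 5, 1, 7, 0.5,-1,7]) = [ - 10, - 8, - 5,- 3, - 1,0.5, 1, 5, 7,7]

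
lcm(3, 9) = 9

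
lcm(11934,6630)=59670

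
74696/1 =74696=74696.00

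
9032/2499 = 9032/2499 = 3.61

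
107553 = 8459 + 99094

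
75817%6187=1573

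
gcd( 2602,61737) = 1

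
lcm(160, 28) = 1120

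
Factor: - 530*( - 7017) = 2^1*3^1*5^1*53^1 * 2339^1 = 3719010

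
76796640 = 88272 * 870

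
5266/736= 2633/368 = 7.15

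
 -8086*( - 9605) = 77666030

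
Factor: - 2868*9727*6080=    - 169613978880 = - 2^8* 3^1*5^1*19^1*71^1*137^1 * 239^1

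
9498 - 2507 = 6991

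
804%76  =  44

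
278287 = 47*5921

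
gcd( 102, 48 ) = 6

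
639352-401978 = 237374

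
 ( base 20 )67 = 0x7f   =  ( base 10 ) 127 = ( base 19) 6d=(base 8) 177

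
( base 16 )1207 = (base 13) 2140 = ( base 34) 3XP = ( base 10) 4615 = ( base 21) a9g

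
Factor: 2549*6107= 31^1*197^1*2549^1 = 15566743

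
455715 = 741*615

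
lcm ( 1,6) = 6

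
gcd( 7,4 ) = 1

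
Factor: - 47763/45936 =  - 183/176 = - 2^ ( - 4)*3^1*11^ ( - 1)*61^1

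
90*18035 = 1623150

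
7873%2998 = 1877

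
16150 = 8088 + 8062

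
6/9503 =6/9503 = 0.00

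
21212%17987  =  3225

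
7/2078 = 7/2078= 0.00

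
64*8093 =517952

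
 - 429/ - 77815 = 429/77815 = 0.01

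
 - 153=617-770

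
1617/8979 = 539/2993 = 0.18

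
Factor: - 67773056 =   -  2^7*13^3 * 241^1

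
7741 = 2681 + 5060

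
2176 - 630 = 1546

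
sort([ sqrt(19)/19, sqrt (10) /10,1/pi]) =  [ sqrt( 19)/19,sqrt( 10)/10, 1/pi]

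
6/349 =6/349 = 0.02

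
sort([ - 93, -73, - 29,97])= [ - 93, - 73, - 29,  97] 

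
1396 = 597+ 799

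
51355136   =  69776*736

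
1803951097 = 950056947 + 853894150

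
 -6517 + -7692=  - 14209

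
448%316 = 132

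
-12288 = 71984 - 84272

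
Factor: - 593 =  - 593^1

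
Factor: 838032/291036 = 884/307 = 2^2*13^1*17^1*307^( - 1)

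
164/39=4+8/39  =  4.21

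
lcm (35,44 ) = 1540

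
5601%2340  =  921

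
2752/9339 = 2752/9339 = 0.29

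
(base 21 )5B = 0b1110100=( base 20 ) 5g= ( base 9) 138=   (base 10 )116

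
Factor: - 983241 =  - 3^2*7^1*15607^1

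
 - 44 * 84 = - 3696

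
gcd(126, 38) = 2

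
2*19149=38298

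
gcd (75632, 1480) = 8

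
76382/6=12730 + 1/3  =  12730.33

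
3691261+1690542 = 5381803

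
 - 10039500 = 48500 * ( - 207)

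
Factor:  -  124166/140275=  - 2^1 * 5^( - 2 ) *7^3*31^( - 1) = - 686/775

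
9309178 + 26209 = 9335387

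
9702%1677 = 1317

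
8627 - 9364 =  - 737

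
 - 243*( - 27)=6561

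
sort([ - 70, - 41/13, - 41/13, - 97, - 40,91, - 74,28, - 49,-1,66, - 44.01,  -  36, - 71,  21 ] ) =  [ - 97,-74  , - 71,-70 ,-49, - 44.01, - 40, - 36, - 41/13,  -  41/13, - 1,  21, 28, 66, 91 ] 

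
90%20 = 10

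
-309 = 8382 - 8691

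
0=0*650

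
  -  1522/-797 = 1522/797 = 1.91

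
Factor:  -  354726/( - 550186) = 3^3 * 7^( -1)*13^ ( - 1)*3023^( - 1) *6569^1 =177363/275093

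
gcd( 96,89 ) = 1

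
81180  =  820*99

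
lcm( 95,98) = 9310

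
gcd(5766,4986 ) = 6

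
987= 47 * 21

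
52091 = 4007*13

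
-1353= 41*(-33)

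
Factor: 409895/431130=81979/86226 = 2^( - 1)*3^( - 1) *7^( - 1)*73^1*1123^1 * 2053^( - 1)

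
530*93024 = 49302720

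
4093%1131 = 700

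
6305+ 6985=13290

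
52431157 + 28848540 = 81279697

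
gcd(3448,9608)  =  8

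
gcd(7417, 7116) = 1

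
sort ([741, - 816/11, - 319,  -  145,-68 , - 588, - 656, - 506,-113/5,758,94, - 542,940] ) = [  -  656, - 588,- 542, - 506 ,  -  319, - 145, - 816/11,-68,-113/5,94, 741, 758, 940]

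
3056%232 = 40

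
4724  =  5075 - 351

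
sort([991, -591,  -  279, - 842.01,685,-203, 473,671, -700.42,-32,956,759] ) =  [  -  842.01, - 700.42, - 591, - 279,-203, - 32 , 473,671, 685,759,956,991] 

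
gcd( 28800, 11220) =60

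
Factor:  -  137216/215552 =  - 268/421 =- 2^2*67^1*421^(-1 )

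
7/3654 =1/522  =  0.00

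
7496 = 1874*4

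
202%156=46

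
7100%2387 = 2326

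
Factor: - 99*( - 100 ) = 9900 = 2^2 * 3^2 * 5^2*11^1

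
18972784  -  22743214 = -3770430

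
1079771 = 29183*37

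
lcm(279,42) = 3906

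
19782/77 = 256 + 10/11 = 256.91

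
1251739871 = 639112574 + 612627297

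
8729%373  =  150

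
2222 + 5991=8213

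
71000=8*8875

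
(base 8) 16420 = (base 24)cm0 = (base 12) 4380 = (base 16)1d10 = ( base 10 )7440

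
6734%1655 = 114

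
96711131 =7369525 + 89341606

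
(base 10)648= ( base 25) 10N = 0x288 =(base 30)li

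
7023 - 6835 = 188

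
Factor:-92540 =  - 2^2 * 5^1*7^1 * 661^1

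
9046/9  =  9046/9  =  1005.11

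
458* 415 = 190070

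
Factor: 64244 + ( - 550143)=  - 485899^1 =- 485899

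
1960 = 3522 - 1562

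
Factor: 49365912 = 2^3*3^1*  23^1*89431^1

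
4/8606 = 2/4303  =  0.00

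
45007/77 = 584 + 39/77  =  584.51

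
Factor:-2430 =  - 2^1*3^5*5^1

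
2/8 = 1/4=0.25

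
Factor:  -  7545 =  - 3^1*5^1*503^1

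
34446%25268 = 9178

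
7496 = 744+6752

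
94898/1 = 94898 = 94898.00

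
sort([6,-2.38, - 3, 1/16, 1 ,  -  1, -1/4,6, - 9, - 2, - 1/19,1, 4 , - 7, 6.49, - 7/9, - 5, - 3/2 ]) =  [  -  9,-7,- 5, - 3, - 2.38 ,-2, - 3/2,  -  1, - 7/9, - 1/4,-1/19,1/16,  1,1,4 , 6, 6, 6.49]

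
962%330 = 302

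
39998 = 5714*7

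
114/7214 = 57/3607 = 0.02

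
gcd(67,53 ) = 1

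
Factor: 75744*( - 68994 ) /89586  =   - 32258528/553=- 2^5 * 7^( - 1 ) * 79^( - 1 ) *263^1*3833^1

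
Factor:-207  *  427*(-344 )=30405816   =  2^3*3^2*7^1* 23^1*43^1 *61^1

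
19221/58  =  331  +  23/58 =331.40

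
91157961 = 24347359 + 66810602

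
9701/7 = 1385 + 6/7= 1385.86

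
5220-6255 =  -1035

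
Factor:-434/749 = -2^1*31^1*107^( - 1 ) = -62/107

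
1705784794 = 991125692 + 714659102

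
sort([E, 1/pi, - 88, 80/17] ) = [ - 88 , 1/pi,E,80/17 ]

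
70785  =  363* 195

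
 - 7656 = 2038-9694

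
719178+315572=1034750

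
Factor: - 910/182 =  - 5 =- 5^1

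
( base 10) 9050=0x235a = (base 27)cb5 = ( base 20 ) 12CA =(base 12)52a2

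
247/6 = 41 + 1/6 = 41.17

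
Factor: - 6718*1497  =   - 2^1 * 3^1 * 499^1*3359^1 = - 10056846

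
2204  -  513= 1691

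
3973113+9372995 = 13346108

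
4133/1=4133  =  4133.00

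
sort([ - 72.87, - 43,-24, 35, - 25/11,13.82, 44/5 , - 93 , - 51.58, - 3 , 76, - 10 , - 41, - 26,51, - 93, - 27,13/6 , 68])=[ - 93, - 93, - 72.87, - 51.58,-43,-41, - 27 ,  -  26, - 24 ,-10 ,  -  3,-25/11,13/6,  44/5,13.82,35, 51 , 68, 76] 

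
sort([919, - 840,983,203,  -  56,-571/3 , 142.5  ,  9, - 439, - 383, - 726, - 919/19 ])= [-840  , - 726, - 439, - 383, - 571/3, - 56, - 919/19,9,142.5,203,  919,983] 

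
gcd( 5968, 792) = 8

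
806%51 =41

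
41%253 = 41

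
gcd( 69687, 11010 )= 3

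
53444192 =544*98243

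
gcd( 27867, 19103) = 7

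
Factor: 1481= 1481^1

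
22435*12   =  269220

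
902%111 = 14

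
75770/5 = 15154 = 15154.00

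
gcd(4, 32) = 4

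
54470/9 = 6052 + 2/9 = 6052.22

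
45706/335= 136  +  146/335 = 136.44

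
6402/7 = 914 + 4/7 = 914.57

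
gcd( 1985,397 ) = 397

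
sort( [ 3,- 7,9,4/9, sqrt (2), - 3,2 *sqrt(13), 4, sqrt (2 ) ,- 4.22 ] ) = [-7, - 4.22,-3,4/9,  sqrt( 2 ),  sqrt( 2 ), 3  ,  4,2 * sqrt( 13),9 ]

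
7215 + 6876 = 14091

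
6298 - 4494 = 1804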